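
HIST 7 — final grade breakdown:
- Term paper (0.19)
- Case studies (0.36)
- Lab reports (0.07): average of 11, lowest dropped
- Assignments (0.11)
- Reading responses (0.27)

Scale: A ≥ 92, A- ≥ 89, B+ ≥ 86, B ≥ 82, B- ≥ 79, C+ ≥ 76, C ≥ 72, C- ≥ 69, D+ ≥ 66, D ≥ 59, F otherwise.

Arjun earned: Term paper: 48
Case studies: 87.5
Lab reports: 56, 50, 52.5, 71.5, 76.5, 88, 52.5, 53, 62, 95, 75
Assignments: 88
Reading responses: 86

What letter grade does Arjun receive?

Lab reports: drop 50 → average of remaining 10 = 682/10 = 68.2
Weighted total:
  Term paper 48 × 0.19 = 9.12
  Case studies 87.5 × 0.36 = 31.5
  Lab reports 68.2 × 0.07 = 4.774
  Assignments 88 × 0.11 = 9.68
  Reading responses 86 × 0.27 = 23.22
Sum = 78.294
78.294 is ≥ 76 and < 79 → C+

C+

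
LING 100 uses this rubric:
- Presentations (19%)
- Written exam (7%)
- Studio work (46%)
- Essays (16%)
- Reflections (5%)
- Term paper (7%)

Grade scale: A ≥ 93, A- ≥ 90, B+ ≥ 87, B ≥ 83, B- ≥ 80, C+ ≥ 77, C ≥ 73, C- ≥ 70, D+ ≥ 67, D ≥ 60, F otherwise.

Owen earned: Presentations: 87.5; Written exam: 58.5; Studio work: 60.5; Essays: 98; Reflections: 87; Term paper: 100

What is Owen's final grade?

Weighted total:
  Presentations 87.5 × 0.19 = 16.625
  Written exam 58.5 × 0.07 = 4.095
  Studio work 60.5 × 0.46 = 27.83
  Essays 98 × 0.16 = 15.68
  Reflections 87 × 0.05 = 4.35
  Term paper 100 × 0.07 = 7
Sum = 75.58
75.58 is ≥ 73 and < 77 → C

C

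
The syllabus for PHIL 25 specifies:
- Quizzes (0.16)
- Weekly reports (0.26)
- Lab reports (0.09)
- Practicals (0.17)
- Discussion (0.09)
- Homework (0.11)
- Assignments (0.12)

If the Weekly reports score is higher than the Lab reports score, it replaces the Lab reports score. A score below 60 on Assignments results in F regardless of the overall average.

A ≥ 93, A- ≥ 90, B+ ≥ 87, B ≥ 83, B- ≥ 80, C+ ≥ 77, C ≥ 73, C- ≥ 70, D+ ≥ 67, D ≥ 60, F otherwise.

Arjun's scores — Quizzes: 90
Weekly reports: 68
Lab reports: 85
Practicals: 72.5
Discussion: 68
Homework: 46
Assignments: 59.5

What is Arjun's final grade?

Weekly reports (68) ≤ Lab reports (85), so Lab reports stays at 85.
Assignments score 59.5 < 60: minimum not met.
Weighted total:
  Quizzes 90 × 0.16 = 14.4
  Weekly reports 68 × 0.26 = 17.68
  Lab reports 85 × 0.09 = 7.65
  Practicals 72.5 × 0.17 = 12.325
  Discussion 68 × 0.09 = 6.12
  Homework 46 × 0.11 = 5.06
  Assignments 59.5 × 0.12 = 7.14
Sum = 70.375
Because the Assignments minimum was not met, the result is F.

F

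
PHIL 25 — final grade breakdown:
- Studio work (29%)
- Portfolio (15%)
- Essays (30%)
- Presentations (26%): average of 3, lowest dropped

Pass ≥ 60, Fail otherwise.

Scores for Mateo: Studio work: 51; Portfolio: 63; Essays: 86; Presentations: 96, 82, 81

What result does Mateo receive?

Pass

Presentations: drop 81 → average of remaining 2 = 178/2 = 89
Weighted total:
  Studio work 51 × 0.29 = 14.79
  Portfolio 63 × 0.15 = 9.45
  Essays 86 × 0.3 = 25.8
  Presentations 89 × 0.26 = 23.14
Sum = 73.18
73.18 ≥ 60 → Pass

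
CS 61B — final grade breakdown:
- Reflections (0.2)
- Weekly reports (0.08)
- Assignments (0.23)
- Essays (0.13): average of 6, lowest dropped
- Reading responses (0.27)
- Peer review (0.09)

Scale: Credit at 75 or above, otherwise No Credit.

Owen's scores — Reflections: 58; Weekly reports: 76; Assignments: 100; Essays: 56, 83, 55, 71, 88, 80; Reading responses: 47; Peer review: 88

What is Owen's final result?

Essays: drop 55 → average of remaining 5 = 378/5 = 75.6
Weighted total:
  Reflections 58 × 0.2 = 11.6
  Weekly reports 76 × 0.08 = 6.08
  Assignments 100 × 0.23 = 23
  Essays 75.6 × 0.13 = 9.828
  Reading responses 47 × 0.27 = 12.69
  Peer review 88 × 0.09 = 7.92
Sum = 71.118
71.118 < 75 → No Credit

No Credit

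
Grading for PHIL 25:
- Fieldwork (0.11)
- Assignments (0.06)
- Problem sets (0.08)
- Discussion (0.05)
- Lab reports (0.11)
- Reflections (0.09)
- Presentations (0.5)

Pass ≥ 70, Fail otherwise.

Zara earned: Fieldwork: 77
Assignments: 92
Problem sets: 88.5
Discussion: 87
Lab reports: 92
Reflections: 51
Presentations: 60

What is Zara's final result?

Pass

Weighted total:
  Fieldwork 77 × 0.11 = 8.47
  Assignments 92 × 0.06 = 5.52
  Problem sets 88.5 × 0.08 = 7.08
  Discussion 87 × 0.05 = 4.35
  Lab reports 92 × 0.11 = 10.12
  Reflections 51 × 0.09 = 4.59
  Presentations 60 × 0.5 = 30
Sum = 70.13
70.13 ≥ 70 → Pass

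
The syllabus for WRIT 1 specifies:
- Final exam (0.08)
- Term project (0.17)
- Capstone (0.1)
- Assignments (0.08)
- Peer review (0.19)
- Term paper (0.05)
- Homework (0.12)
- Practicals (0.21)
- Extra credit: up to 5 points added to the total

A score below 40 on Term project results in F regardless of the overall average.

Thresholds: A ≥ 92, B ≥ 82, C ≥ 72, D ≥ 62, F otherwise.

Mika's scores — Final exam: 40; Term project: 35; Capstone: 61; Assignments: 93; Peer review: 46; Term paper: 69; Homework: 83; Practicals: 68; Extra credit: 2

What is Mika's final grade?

F

Term project score 35 < 40: minimum not met.
Weighted total:
  Final exam 40 × 0.08 = 3.2
  Term project 35 × 0.17 = 5.95
  Capstone 61 × 0.1 = 6.1
  Assignments 93 × 0.08 = 7.44
  Peer review 46 × 0.19 = 8.74
  Term paper 69 × 0.05 = 3.45
  Homework 83 × 0.12 = 9.96
  Practicals 68 × 0.21 = 14.28
Sum = 59.12
Extra credit: 59.12 + 2 = 61.12
Because the Term project minimum was not met, the result is F.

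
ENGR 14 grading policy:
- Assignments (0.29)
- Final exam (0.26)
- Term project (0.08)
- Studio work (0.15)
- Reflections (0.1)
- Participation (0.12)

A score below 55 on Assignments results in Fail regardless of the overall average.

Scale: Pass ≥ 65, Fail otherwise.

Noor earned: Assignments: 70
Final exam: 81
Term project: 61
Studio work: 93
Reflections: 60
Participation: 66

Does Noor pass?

Assignments score 70 ≥ 55: minimum met.
Weighted total:
  Assignments 70 × 0.29 = 20.3
  Final exam 81 × 0.26 = 21.06
  Term project 61 × 0.08 = 4.88
  Studio work 93 × 0.15 = 13.95
  Reflections 60 × 0.1 = 6
  Participation 66 × 0.12 = 7.92
Sum = 74.11
74.11 ≥ 65 → Pass

Pass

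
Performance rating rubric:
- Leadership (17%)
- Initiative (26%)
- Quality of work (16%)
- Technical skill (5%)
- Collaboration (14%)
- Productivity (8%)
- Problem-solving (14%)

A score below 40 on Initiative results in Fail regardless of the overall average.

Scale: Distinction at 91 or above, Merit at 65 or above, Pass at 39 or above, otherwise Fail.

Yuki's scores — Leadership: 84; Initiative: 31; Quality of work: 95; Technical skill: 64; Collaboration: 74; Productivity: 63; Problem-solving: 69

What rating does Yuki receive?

Fail

Initiative score 31 < 40: minimum not met.
Weighted total:
  Leadership 84 × 0.17 = 14.28
  Initiative 31 × 0.26 = 8.06
  Quality of work 95 × 0.16 = 15.2
  Technical skill 64 × 0.05 = 3.2
  Collaboration 74 × 0.14 = 10.36
  Productivity 63 × 0.08 = 5.04
  Problem-solving 69 × 0.14 = 9.66
Sum = 65.8
Because the Initiative minimum was not met, the result is Fail.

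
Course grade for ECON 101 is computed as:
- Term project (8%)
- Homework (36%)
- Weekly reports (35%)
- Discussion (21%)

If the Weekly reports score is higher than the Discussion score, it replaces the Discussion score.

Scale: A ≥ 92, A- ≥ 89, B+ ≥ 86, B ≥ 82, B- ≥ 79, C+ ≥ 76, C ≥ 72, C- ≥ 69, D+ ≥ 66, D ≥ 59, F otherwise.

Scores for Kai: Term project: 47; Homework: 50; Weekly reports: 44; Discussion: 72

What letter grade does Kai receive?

Weekly reports (44) ≤ Discussion (72), so Discussion stays at 72.
Weighted total:
  Term project 47 × 0.08 = 3.76
  Homework 50 × 0.36 = 18
  Weekly reports 44 × 0.35 = 15.4
  Discussion 72 × 0.21 = 15.12
Sum = 52.28
52.28 < 59 → F

F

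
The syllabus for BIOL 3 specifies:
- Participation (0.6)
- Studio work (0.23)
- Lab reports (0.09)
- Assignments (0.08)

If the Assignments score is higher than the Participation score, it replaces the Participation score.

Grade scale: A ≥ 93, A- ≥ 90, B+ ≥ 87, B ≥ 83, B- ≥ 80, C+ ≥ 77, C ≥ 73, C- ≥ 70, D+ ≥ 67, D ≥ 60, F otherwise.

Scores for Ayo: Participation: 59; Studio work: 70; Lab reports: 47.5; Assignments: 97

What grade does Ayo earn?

Assignments (97) > Participation (59), so Participation counts as 97.
Weighted total:
  Participation 97 × 0.6 = 58.2
  Studio work 70 × 0.23 = 16.1
  Lab reports 47.5 × 0.09 = 4.275
  Assignments 97 × 0.08 = 7.76
Sum = 86.335
86.335 is ≥ 83 and < 87 → B

B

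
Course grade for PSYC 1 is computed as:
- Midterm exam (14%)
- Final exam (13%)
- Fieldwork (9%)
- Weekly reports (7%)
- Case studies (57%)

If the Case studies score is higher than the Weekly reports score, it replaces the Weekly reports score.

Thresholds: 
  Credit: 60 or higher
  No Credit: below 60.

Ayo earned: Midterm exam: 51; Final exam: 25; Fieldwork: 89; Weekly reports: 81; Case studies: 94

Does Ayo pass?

Case studies (94) > Weekly reports (81), so Weekly reports counts as 94.
Weighted total:
  Midterm exam 51 × 0.14 = 7.14
  Final exam 25 × 0.13 = 3.25
  Fieldwork 89 × 0.09 = 8.01
  Weekly reports 94 × 0.07 = 6.58
  Case studies 94 × 0.57 = 53.58
Sum = 78.56
78.56 ≥ 60 → Credit

Credit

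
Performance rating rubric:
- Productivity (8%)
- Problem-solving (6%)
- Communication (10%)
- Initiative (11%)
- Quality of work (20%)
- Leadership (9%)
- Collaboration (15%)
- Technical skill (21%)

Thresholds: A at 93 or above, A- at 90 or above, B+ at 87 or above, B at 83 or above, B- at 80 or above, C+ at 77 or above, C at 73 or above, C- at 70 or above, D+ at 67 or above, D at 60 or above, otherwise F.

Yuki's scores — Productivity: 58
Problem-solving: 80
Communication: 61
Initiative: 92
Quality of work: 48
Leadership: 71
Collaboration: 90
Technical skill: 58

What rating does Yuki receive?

Weighted total:
  Productivity 58 × 0.08 = 4.64
  Problem-solving 80 × 0.06 = 4.8
  Communication 61 × 0.1 = 6.1
  Initiative 92 × 0.11 = 10.12
  Quality of work 48 × 0.2 = 9.6
  Leadership 71 × 0.09 = 6.39
  Collaboration 90 × 0.15 = 13.5
  Technical skill 58 × 0.21 = 12.18
Sum = 67.33
67.33 is ≥ 67 and < 70 → D+

D+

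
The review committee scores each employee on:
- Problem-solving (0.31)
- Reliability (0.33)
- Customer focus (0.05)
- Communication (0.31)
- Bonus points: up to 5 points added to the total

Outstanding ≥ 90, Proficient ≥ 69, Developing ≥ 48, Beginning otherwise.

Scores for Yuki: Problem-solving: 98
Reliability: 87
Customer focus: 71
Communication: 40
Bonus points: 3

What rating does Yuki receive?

Weighted total:
  Problem-solving 98 × 0.31 = 30.38
  Reliability 87 × 0.33 = 28.71
  Customer focus 71 × 0.05 = 3.55
  Communication 40 × 0.31 = 12.4
Sum = 75.04
Bonus points: 75.04 + 3 = 78.04
78.04 is ≥ 69 and < 90 → Proficient

Proficient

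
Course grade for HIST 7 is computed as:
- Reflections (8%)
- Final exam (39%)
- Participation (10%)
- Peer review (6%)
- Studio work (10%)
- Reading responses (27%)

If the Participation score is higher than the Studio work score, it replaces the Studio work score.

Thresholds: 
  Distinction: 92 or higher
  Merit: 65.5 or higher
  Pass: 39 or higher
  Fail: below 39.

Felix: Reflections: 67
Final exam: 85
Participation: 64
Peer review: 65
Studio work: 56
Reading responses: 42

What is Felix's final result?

Merit

Participation (64) > Studio work (56), so Studio work counts as 64.
Weighted total:
  Reflections 67 × 0.08 = 5.36
  Final exam 85 × 0.39 = 33.15
  Participation 64 × 0.1 = 6.4
  Peer review 65 × 0.06 = 3.9
  Studio work 64 × 0.1 = 6.4
  Reading responses 42 × 0.27 = 11.34
Sum = 66.55
66.55 is ≥ 65.5 and < 92 → Merit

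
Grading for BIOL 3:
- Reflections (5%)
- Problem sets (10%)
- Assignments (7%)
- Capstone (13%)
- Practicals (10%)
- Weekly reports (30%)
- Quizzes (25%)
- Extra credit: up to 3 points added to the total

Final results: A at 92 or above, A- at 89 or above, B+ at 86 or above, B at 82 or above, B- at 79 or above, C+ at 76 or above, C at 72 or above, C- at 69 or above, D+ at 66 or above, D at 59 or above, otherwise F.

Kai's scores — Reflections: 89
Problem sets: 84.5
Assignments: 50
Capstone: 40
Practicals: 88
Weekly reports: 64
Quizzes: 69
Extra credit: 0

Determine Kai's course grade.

D+

Weighted total:
  Reflections 89 × 0.05 = 4.45
  Problem sets 84.5 × 0.1 = 8.45
  Assignments 50 × 0.07 = 3.5
  Capstone 40 × 0.13 = 5.2
  Practicals 88 × 0.1 = 8.8
  Weekly reports 64 × 0.3 = 19.2
  Quizzes 69 × 0.25 = 17.25
Sum = 66.85
Extra credit: 66.85 + 0 = 66.85
66.85 is ≥ 66 and < 69 → D+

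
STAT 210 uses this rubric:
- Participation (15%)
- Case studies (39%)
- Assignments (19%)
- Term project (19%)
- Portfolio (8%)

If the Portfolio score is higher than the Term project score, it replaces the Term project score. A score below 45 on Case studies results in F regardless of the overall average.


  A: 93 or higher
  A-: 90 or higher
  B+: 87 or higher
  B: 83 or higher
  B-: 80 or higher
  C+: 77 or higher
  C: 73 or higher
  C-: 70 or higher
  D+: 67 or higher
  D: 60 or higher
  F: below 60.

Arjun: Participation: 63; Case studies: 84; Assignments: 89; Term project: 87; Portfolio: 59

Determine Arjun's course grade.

Portfolio (59) ≤ Term project (87), so Term project stays at 87.
Case studies score 84 ≥ 45: minimum met.
Weighted total:
  Participation 63 × 0.15 = 9.45
  Case studies 84 × 0.39 = 32.76
  Assignments 89 × 0.19 = 16.91
  Term project 87 × 0.19 = 16.53
  Portfolio 59 × 0.08 = 4.72
Sum = 80.37
80.37 is ≥ 80 and < 83 → B-

B-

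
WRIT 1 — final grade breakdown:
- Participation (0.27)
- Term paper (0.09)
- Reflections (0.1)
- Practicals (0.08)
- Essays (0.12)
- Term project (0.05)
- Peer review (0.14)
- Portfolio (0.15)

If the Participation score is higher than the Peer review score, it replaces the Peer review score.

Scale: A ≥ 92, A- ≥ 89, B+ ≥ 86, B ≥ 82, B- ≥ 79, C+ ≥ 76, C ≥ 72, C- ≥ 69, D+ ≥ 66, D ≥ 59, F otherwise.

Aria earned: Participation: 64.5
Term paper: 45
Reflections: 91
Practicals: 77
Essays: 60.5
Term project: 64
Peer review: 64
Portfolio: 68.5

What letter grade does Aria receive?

Participation (64.5) > Peer review (64), so Peer review counts as 64.5.
Weighted total:
  Participation 64.5 × 0.27 = 17.415
  Term paper 45 × 0.09 = 4.05
  Reflections 91 × 0.1 = 9.1
  Practicals 77 × 0.08 = 6.16
  Essays 60.5 × 0.12 = 7.26
  Term project 64 × 0.05 = 3.2
  Peer review 64.5 × 0.14 = 9.03
  Portfolio 68.5 × 0.15 = 10.275
Sum = 66.49
66.49 is ≥ 66 and < 69 → D+

D+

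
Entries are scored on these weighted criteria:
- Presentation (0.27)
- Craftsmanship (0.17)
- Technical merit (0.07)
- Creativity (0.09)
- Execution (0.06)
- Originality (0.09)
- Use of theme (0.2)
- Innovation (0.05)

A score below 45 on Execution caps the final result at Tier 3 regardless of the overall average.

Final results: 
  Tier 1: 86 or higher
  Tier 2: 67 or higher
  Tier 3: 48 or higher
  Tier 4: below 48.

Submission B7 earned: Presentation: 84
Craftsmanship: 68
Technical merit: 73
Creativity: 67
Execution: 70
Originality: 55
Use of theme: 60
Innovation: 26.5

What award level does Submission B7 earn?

Tier 2

Execution score 70 ≥ 45: minimum met.
Weighted total:
  Presentation 84 × 0.27 = 22.68
  Craftsmanship 68 × 0.17 = 11.56
  Technical merit 73 × 0.07 = 5.11
  Creativity 67 × 0.09 = 6.03
  Execution 70 × 0.06 = 4.2
  Originality 55 × 0.09 = 4.95
  Use of theme 60 × 0.2 = 12
  Innovation 26.5 × 0.05 = 1.325
Sum = 67.855
67.855 is ≥ 67 and < 86 → Tier 2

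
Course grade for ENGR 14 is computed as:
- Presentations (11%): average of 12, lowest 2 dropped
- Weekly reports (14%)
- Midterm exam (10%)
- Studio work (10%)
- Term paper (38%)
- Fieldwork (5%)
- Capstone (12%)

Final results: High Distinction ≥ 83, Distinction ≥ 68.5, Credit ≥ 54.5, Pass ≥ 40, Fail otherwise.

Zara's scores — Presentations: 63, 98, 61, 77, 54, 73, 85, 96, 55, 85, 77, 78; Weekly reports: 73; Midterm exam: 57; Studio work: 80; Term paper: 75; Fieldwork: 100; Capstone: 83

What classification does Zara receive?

Presentations: drop 54, 55 → average of remaining 10 = 793/10 = 79.3
Weighted total:
  Presentations 79.3 × 0.11 = 8.723
  Weekly reports 73 × 0.14 = 10.22
  Midterm exam 57 × 0.1 = 5.7
  Studio work 80 × 0.1 = 8
  Term paper 75 × 0.38 = 28.5
  Fieldwork 100 × 0.05 = 5
  Capstone 83 × 0.12 = 9.96
Sum = 76.103
76.103 is ≥ 68.5 and < 83 → Distinction

Distinction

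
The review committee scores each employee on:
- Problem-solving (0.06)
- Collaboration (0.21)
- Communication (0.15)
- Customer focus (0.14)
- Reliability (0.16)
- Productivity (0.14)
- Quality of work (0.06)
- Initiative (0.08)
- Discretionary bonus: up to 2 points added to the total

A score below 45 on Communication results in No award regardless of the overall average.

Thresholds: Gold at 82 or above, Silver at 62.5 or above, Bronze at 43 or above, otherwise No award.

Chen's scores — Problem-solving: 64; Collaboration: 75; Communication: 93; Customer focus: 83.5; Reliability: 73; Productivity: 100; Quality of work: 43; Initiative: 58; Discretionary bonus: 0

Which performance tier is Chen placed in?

Silver

Communication score 93 ≥ 45: minimum met.
Weighted total:
  Problem-solving 64 × 0.06 = 3.84
  Collaboration 75 × 0.21 = 15.75
  Communication 93 × 0.15 = 13.95
  Customer focus 83.5 × 0.14 = 11.69
  Reliability 73 × 0.16 = 11.68
  Productivity 100 × 0.14 = 14
  Quality of work 43 × 0.06 = 2.58
  Initiative 58 × 0.08 = 4.64
Sum = 78.13
Discretionary bonus: 78.13 + 0 = 78.13
78.13 is ≥ 62.5 and < 82 → Silver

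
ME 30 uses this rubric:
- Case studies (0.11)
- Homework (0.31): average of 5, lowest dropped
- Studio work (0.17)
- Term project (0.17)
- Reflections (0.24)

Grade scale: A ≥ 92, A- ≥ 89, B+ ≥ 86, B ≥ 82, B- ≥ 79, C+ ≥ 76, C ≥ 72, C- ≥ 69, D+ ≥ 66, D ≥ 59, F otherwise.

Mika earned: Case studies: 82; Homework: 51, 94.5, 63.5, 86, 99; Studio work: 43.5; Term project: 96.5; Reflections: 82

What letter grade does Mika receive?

B-

Homework: drop 51 → average of remaining 4 = 343/4 = 85.75
Weighted total:
  Case studies 82 × 0.11 = 9.02
  Homework 85.75 × 0.31 = 26.5825
  Studio work 43.5 × 0.17 = 7.395
  Term project 96.5 × 0.17 = 16.405
  Reflections 82 × 0.24 = 19.68
Sum = 79.0825
79.0825 is ≥ 79 and < 82 → B-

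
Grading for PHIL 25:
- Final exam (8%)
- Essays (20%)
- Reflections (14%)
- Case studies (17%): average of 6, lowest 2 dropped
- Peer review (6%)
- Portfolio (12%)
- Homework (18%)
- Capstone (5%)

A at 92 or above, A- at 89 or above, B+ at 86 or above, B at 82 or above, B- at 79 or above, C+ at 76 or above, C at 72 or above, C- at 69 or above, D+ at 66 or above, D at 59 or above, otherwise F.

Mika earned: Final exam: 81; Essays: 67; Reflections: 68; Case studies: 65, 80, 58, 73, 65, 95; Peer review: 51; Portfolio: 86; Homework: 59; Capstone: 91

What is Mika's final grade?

C-

Case studies: drop 58, 65 → average of remaining 4 = 313/4 = 78.25
Weighted total:
  Final exam 81 × 0.08 = 6.48
  Essays 67 × 0.2 = 13.4
  Reflections 68 × 0.14 = 9.52
  Case studies 78.25 × 0.17 = 13.3025
  Peer review 51 × 0.06 = 3.06
  Portfolio 86 × 0.12 = 10.32
  Homework 59 × 0.18 = 10.62
  Capstone 91 × 0.05 = 4.55
Sum = 71.2525
71.2525 is ≥ 69 and < 72 → C-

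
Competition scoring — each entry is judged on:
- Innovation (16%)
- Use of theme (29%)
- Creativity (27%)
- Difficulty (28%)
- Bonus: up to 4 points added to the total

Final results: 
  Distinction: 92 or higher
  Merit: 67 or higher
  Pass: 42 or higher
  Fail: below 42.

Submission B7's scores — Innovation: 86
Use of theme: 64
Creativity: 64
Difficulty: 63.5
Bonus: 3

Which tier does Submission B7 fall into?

Weighted total:
  Innovation 86 × 0.16 = 13.76
  Use of theme 64 × 0.29 = 18.56
  Creativity 64 × 0.27 = 17.28
  Difficulty 63.5 × 0.28 = 17.78
Sum = 67.38
Bonus: 67.38 + 3 = 70.38
70.38 is ≥ 67 and < 92 → Merit

Merit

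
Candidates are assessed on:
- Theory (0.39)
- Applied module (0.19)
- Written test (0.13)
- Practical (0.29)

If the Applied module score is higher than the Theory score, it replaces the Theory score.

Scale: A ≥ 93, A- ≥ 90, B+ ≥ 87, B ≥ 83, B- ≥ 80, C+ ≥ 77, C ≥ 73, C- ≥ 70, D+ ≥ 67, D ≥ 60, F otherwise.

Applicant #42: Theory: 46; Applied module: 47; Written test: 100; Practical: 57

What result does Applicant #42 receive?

Applied module (47) > Theory (46), so Theory counts as 47.
Weighted total:
  Theory 47 × 0.39 = 18.33
  Applied module 47 × 0.19 = 8.93
  Written test 100 × 0.13 = 13
  Practical 57 × 0.29 = 16.53
Sum = 56.79
56.79 < 60 → F

F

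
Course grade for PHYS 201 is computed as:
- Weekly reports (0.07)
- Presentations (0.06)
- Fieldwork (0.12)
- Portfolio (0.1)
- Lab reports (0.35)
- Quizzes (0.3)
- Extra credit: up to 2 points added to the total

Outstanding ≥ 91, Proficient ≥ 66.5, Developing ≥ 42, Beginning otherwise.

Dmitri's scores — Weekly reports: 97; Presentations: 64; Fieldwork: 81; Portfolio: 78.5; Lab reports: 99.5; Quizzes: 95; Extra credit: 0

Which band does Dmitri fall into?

Outstanding

Weighted total:
  Weekly reports 97 × 0.07 = 6.79
  Presentations 64 × 0.06 = 3.84
  Fieldwork 81 × 0.12 = 9.72
  Portfolio 78.5 × 0.1 = 7.85
  Lab reports 99.5 × 0.35 = 34.825
  Quizzes 95 × 0.3 = 28.5
Sum = 91.525
Extra credit: 91.525 + 0 = 91.525
91.525 ≥ 91 → Outstanding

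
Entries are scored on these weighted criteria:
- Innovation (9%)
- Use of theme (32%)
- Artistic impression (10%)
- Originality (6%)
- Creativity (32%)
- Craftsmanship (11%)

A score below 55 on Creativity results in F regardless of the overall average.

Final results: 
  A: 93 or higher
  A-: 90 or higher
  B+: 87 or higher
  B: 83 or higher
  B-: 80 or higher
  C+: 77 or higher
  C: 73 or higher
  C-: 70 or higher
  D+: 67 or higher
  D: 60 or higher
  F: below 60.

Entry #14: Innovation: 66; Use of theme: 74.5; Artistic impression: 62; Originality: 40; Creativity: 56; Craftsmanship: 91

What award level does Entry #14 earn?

D

Creativity score 56 ≥ 55: minimum met.
Weighted total:
  Innovation 66 × 0.09 = 5.94
  Use of theme 74.5 × 0.32 = 23.84
  Artistic impression 62 × 0.1 = 6.2
  Originality 40 × 0.06 = 2.4
  Creativity 56 × 0.32 = 17.92
  Craftsmanship 91 × 0.11 = 10.01
Sum = 66.31
66.31 is ≥ 60 and < 67 → D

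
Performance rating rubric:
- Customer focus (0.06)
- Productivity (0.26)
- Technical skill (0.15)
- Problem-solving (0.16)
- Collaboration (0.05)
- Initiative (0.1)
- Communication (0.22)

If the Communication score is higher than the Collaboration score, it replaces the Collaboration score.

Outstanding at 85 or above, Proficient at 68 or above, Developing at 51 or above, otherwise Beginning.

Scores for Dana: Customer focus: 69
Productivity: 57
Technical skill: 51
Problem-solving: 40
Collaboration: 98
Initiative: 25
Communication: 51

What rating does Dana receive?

Developing

Communication (51) ≤ Collaboration (98), so Collaboration stays at 98.
Weighted total:
  Customer focus 69 × 0.06 = 4.14
  Productivity 57 × 0.26 = 14.82
  Technical skill 51 × 0.15 = 7.65
  Problem-solving 40 × 0.16 = 6.4
  Collaboration 98 × 0.05 = 4.9
  Initiative 25 × 0.1 = 2.5
  Communication 51 × 0.22 = 11.22
Sum = 51.63
51.63 is ≥ 51 and < 68 → Developing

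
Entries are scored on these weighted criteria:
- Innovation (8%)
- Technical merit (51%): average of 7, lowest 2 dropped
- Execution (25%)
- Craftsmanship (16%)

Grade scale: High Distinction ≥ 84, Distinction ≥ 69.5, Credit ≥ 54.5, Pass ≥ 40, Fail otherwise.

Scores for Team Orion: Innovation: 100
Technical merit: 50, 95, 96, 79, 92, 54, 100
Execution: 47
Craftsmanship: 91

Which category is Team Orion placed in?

Distinction

Technical merit: drop 50, 54 → average of remaining 5 = 462/5 = 92.4
Weighted total:
  Innovation 100 × 0.08 = 8
  Technical merit 92.4 × 0.51 = 47.124
  Execution 47 × 0.25 = 11.75
  Craftsmanship 91 × 0.16 = 14.56
Sum = 81.434
81.434 is ≥ 69.5 and < 84 → Distinction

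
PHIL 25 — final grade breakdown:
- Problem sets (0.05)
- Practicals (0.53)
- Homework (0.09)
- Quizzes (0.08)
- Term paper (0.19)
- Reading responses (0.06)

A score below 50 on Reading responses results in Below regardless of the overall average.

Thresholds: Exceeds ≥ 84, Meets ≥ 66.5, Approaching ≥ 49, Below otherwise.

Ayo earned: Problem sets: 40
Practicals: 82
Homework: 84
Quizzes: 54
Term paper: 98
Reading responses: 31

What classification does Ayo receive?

Below

Reading responses score 31 < 50: minimum not met.
Weighted total:
  Problem sets 40 × 0.05 = 2
  Practicals 82 × 0.53 = 43.46
  Homework 84 × 0.09 = 7.56
  Quizzes 54 × 0.08 = 4.32
  Term paper 98 × 0.19 = 18.62
  Reading responses 31 × 0.06 = 1.86
Sum = 77.82
Because the Reading responses minimum was not met, the result is Below.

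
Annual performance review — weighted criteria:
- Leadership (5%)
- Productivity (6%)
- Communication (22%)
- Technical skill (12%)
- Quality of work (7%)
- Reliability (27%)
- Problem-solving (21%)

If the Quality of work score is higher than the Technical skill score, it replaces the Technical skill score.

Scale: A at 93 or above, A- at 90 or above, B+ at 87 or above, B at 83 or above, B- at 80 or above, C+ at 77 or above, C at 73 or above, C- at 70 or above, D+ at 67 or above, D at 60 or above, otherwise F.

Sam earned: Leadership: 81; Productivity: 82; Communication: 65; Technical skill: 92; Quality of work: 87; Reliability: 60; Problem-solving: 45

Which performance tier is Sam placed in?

D

Quality of work (87) ≤ Technical skill (92), so Technical skill stays at 92.
Weighted total:
  Leadership 81 × 0.05 = 4.05
  Productivity 82 × 0.06 = 4.92
  Communication 65 × 0.22 = 14.3
  Technical skill 92 × 0.12 = 11.04
  Quality of work 87 × 0.07 = 6.09
  Reliability 60 × 0.27 = 16.2
  Problem-solving 45 × 0.21 = 9.45
Sum = 66.05
66.05 is ≥ 60 and < 67 → D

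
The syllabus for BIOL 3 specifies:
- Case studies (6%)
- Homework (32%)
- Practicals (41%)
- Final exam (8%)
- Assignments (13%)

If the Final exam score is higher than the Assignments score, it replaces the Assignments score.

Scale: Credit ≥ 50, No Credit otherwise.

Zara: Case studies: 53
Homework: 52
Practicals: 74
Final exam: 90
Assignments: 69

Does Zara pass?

Final exam (90) > Assignments (69), so Assignments counts as 90.
Weighted total:
  Case studies 53 × 0.06 = 3.18
  Homework 52 × 0.32 = 16.64
  Practicals 74 × 0.41 = 30.34
  Final exam 90 × 0.08 = 7.2
  Assignments 90 × 0.13 = 11.7
Sum = 69.06
69.06 ≥ 50 → Credit

Credit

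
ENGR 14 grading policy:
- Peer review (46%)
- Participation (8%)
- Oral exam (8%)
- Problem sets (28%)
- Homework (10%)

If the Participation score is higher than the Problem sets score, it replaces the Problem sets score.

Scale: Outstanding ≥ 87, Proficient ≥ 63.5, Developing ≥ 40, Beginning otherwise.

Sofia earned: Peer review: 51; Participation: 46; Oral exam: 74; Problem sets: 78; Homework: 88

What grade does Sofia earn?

Proficient

Participation (46) ≤ Problem sets (78), so Problem sets stays at 78.
Weighted total:
  Peer review 51 × 0.46 = 23.46
  Participation 46 × 0.08 = 3.68
  Oral exam 74 × 0.08 = 5.92
  Problem sets 78 × 0.28 = 21.84
  Homework 88 × 0.1 = 8.8
Sum = 63.7
63.7 is ≥ 63.5 and < 87 → Proficient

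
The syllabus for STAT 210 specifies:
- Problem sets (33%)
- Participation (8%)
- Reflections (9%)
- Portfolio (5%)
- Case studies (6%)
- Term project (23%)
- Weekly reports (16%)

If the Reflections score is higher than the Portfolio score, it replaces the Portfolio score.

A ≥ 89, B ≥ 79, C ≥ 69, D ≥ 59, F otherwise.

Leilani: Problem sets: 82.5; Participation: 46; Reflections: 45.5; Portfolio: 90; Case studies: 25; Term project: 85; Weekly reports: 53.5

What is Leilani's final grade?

C

Reflections (45.5) ≤ Portfolio (90), so Portfolio stays at 90.
Weighted total:
  Problem sets 82.5 × 0.33 = 27.225
  Participation 46 × 0.08 = 3.68
  Reflections 45.5 × 0.09 = 4.095
  Portfolio 90 × 0.05 = 4.5
  Case studies 25 × 0.06 = 1.5
  Term project 85 × 0.23 = 19.55
  Weekly reports 53.5 × 0.16 = 8.56
Sum = 69.11
69.11 is ≥ 69 and < 79 → C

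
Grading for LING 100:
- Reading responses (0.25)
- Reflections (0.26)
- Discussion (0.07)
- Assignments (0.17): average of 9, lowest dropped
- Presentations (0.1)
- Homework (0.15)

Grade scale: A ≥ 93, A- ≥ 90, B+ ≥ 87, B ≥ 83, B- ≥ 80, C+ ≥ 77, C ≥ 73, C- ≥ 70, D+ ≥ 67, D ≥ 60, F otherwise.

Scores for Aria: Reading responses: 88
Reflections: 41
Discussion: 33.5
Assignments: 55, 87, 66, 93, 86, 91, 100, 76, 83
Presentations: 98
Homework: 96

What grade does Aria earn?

C

Assignments: drop 55 → average of remaining 8 = 682/8 = 85.25
Weighted total:
  Reading responses 88 × 0.25 = 22
  Reflections 41 × 0.26 = 10.66
  Discussion 33.5 × 0.07 = 2.345
  Assignments 85.25 × 0.17 = 14.4925
  Presentations 98 × 0.1 = 9.8
  Homework 96 × 0.15 = 14.4
Sum = 73.6975
73.6975 is ≥ 73 and < 77 → C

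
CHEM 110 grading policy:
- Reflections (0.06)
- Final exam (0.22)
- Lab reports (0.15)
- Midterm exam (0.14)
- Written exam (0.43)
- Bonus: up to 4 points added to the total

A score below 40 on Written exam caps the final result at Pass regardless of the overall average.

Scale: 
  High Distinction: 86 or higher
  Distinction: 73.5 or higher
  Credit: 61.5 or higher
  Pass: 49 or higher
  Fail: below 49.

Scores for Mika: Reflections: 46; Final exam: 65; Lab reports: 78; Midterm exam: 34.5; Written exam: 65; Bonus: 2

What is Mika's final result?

Written exam score 65 ≥ 40: minimum met.
Weighted total:
  Reflections 46 × 0.06 = 2.76
  Final exam 65 × 0.22 = 14.3
  Lab reports 78 × 0.15 = 11.7
  Midterm exam 34.5 × 0.14 = 4.83
  Written exam 65 × 0.43 = 27.95
Sum = 61.54
Bonus: 61.54 + 2 = 63.54
63.54 is ≥ 61.5 and < 73.5 → Credit

Credit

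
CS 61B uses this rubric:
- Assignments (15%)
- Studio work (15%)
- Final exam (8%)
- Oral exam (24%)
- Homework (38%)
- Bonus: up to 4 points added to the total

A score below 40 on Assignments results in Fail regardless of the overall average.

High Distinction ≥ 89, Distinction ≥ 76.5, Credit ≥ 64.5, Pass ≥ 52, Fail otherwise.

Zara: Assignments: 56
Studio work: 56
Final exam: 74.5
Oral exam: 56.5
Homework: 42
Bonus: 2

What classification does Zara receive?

Assignments score 56 ≥ 40: minimum met.
Weighted total:
  Assignments 56 × 0.15 = 8.4
  Studio work 56 × 0.15 = 8.4
  Final exam 74.5 × 0.08 = 5.96
  Oral exam 56.5 × 0.24 = 13.56
  Homework 42 × 0.38 = 15.96
Sum = 52.28
Bonus: 52.28 + 2 = 54.28
54.28 is ≥ 52 and < 64.5 → Pass

Pass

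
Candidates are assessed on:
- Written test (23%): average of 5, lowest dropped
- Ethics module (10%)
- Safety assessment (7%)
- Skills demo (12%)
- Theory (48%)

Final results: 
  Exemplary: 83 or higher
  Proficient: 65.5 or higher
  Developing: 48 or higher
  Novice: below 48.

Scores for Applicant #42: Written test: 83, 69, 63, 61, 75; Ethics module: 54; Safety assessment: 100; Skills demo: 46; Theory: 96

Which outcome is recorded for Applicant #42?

Proficient

Written test: drop 61 → average of remaining 4 = 290/4 = 72.5
Weighted total:
  Written test 72.5 × 0.23 = 16.675
  Ethics module 54 × 0.1 = 5.4
  Safety assessment 100 × 0.07 = 7
  Skills demo 46 × 0.12 = 5.52
  Theory 96 × 0.48 = 46.08
Sum = 80.675
80.675 is ≥ 65.5 and < 83 → Proficient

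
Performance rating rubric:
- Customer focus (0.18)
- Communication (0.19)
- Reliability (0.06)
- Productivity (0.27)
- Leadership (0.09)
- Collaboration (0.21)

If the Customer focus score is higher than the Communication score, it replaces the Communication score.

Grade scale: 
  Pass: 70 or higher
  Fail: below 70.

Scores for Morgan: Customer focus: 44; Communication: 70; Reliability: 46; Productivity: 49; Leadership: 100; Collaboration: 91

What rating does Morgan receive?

Customer focus (44) ≤ Communication (70), so Communication stays at 70.
Weighted total:
  Customer focus 44 × 0.18 = 7.92
  Communication 70 × 0.19 = 13.3
  Reliability 46 × 0.06 = 2.76
  Productivity 49 × 0.27 = 13.23
  Leadership 100 × 0.09 = 9
  Collaboration 91 × 0.21 = 19.11
Sum = 65.32
65.32 < 70 → Fail

Fail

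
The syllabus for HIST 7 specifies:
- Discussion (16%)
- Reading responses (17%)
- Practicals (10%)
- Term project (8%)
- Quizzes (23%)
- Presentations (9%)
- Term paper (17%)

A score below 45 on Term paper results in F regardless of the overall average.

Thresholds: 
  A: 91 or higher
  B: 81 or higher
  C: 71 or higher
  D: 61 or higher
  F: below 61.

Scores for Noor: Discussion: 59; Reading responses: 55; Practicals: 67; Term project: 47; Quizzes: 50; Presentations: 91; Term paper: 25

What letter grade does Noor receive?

Term paper score 25 < 45: minimum not met.
Weighted total:
  Discussion 59 × 0.16 = 9.44
  Reading responses 55 × 0.17 = 9.35
  Practicals 67 × 0.1 = 6.7
  Term project 47 × 0.08 = 3.76
  Quizzes 50 × 0.23 = 11.5
  Presentations 91 × 0.09 = 8.19
  Term paper 25 × 0.17 = 4.25
Sum = 53.19
Because the Term paper minimum was not met, the result is F.

F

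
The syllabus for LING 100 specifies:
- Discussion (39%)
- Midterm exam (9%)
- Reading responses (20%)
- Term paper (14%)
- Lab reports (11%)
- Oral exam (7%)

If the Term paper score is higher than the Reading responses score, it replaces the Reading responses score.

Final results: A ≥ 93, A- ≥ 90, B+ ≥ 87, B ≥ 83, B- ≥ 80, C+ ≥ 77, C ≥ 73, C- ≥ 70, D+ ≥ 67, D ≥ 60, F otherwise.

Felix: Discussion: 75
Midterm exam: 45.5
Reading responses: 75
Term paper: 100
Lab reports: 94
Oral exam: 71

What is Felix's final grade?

Term paper (100) > Reading responses (75), so Reading responses counts as 100.
Weighted total:
  Discussion 75 × 0.39 = 29.25
  Midterm exam 45.5 × 0.09 = 4.095
  Reading responses 100 × 0.2 = 20
  Term paper 100 × 0.14 = 14
  Lab reports 94 × 0.11 = 10.34
  Oral exam 71 × 0.07 = 4.97
Sum = 82.655
82.655 is ≥ 80 and < 83 → B-

B-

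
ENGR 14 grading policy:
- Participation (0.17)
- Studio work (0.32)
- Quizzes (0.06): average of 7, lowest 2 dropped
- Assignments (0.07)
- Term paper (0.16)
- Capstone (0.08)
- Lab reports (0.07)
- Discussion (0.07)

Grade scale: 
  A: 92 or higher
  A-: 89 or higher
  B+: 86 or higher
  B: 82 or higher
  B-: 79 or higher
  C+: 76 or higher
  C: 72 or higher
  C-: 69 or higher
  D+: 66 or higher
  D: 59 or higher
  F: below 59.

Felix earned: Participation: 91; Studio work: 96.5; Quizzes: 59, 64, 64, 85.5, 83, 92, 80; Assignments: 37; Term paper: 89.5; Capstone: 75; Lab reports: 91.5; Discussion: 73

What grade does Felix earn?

Quizzes: drop 59, 64 → average of remaining 5 = 404.5/5 = 80.9
Weighted total:
  Participation 91 × 0.17 = 15.47
  Studio work 96.5 × 0.32 = 30.88
  Quizzes 80.9 × 0.06 = 4.854
  Assignments 37 × 0.07 = 2.59
  Term paper 89.5 × 0.16 = 14.32
  Capstone 75 × 0.08 = 6
  Lab reports 91.5 × 0.07 = 6.405
  Discussion 73 × 0.07 = 5.11
Sum = 85.629
85.629 is ≥ 82 and < 86 → B

B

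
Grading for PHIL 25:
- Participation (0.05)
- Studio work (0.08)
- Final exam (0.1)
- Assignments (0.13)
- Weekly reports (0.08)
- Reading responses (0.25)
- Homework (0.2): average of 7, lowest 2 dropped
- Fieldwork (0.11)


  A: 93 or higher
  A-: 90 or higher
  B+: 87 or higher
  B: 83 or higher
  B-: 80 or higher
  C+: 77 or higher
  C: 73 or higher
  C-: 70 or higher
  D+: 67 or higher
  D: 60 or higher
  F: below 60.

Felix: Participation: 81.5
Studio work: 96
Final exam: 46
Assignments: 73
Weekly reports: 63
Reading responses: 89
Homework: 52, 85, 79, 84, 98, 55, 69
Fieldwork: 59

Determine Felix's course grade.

Homework: drop 52, 55 → average of remaining 5 = 415/5 = 83
Weighted total:
  Participation 81.5 × 0.05 = 4.075
  Studio work 96 × 0.08 = 7.68
  Final exam 46 × 0.1 = 4.6
  Assignments 73 × 0.13 = 9.49
  Weekly reports 63 × 0.08 = 5.04
  Reading responses 89 × 0.25 = 22.25
  Homework 83 × 0.2 = 16.6
  Fieldwork 59 × 0.11 = 6.49
Sum = 76.225
76.225 is ≥ 73 and < 77 → C

C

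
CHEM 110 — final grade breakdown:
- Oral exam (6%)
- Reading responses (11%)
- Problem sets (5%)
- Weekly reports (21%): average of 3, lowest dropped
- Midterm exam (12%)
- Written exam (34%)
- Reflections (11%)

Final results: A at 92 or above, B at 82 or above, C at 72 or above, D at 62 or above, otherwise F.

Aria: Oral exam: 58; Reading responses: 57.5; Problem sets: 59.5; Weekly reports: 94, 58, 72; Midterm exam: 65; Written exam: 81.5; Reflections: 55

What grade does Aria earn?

Weekly reports: drop 58 → average of remaining 2 = 166/2 = 83
Weighted total:
  Oral exam 58 × 0.06 = 3.48
  Reading responses 57.5 × 0.11 = 6.325
  Problem sets 59.5 × 0.05 = 2.975
  Weekly reports 83 × 0.21 = 17.43
  Midterm exam 65 × 0.12 = 7.8
  Written exam 81.5 × 0.34 = 27.71
  Reflections 55 × 0.11 = 6.05
Sum = 71.77
71.77 is ≥ 62 and < 72 → D

D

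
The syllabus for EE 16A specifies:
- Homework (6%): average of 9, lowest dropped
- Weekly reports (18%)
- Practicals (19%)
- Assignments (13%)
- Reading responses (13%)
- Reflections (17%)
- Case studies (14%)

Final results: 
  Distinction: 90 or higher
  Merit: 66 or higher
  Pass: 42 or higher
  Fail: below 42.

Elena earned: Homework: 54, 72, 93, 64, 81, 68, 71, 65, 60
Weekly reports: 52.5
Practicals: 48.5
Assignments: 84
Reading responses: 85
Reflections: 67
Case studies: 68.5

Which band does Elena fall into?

Pass

Homework: drop 54 → average of remaining 8 = 574/8 = 71.75
Weighted total:
  Homework 71.75 × 0.06 = 4.305
  Weekly reports 52.5 × 0.18 = 9.45
  Practicals 48.5 × 0.19 = 9.215
  Assignments 84 × 0.13 = 10.92
  Reading responses 85 × 0.13 = 11.05
  Reflections 67 × 0.17 = 11.39
  Case studies 68.5 × 0.14 = 9.59
Sum = 65.92
65.92 is ≥ 42 and < 66 → Pass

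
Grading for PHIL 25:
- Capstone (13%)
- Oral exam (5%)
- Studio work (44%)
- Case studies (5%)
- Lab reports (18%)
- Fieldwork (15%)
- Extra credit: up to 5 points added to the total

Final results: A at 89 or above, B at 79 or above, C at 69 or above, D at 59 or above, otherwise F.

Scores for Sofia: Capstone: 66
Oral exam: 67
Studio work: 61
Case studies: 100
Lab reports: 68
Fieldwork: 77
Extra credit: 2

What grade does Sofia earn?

Weighted total:
  Capstone 66 × 0.13 = 8.58
  Oral exam 67 × 0.05 = 3.35
  Studio work 61 × 0.44 = 26.84
  Case studies 100 × 0.05 = 5
  Lab reports 68 × 0.18 = 12.24
  Fieldwork 77 × 0.15 = 11.55
Sum = 67.56
Extra credit: 67.56 + 2 = 69.56
69.56 is ≥ 69 and < 79 → C

C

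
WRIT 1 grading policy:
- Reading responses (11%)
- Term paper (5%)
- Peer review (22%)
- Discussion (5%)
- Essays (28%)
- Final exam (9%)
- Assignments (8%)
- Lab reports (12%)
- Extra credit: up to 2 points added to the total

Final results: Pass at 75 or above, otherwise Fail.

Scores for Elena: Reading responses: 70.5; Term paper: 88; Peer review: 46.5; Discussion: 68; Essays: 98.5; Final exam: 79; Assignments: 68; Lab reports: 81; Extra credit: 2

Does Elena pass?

Weighted total:
  Reading responses 70.5 × 0.11 = 7.755
  Term paper 88 × 0.05 = 4.4
  Peer review 46.5 × 0.22 = 10.23
  Discussion 68 × 0.05 = 3.4
  Essays 98.5 × 0.28 = 27.58
  Final exam 79 × 0.09 = 7.11
  Assignments 68 × 0.08 = 5.44
  Lab reports 81 × 0.12 = 9.72
Sum = 75.635
Extra credit: 75.635 + 2 = 77.635
77.635 ≥ 75 → Pass

Pass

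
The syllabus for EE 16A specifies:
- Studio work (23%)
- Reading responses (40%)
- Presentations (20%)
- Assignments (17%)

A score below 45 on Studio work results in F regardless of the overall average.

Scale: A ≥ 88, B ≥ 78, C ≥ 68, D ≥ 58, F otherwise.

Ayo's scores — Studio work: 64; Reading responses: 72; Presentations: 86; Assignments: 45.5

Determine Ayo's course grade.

C

Studio work score 64 ≥ 45: minimum met.
Weighted total:
  Studio work 64 × 0.23 = 14.72
  Reading responses 72 × 0.4 = 28.8
  Presentations 86 × 0.2 = 17.2
  Assignments 45.5 × 0.17 = 7.735
Sum = 68.455
68.455 is ≥ 68 and < 78 → C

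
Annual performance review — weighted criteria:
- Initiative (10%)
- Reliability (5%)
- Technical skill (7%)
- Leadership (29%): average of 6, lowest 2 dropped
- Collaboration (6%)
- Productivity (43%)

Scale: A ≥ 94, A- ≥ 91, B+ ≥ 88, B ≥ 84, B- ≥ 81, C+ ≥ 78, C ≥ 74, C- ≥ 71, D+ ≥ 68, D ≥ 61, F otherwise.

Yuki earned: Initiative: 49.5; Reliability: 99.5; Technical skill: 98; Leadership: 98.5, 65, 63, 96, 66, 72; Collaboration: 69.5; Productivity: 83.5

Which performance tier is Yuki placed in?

Leadership: drop 63, 65 → average of remaining 4 = 332.5/4 = 83.125
Weighted total:
  Initiative 49.5 × 0.1 = 4.95
  Reliability 99.5 × 0.05 = 4.975
  Technical skill 98 × 0.07 = 6.86
  Leadership 83.125 × 0.29 = 24.10625
  Collaboration 69.5 × 0.06 = 4.17
  Productivity 83.5 × 0.43 = 35.905
Sum = 80.96625
80.96625 is ≥ 78 and < 81 → C+

C+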